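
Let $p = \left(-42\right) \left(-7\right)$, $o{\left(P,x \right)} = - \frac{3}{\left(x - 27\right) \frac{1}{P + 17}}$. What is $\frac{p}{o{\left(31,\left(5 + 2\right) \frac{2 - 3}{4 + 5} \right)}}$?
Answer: $\frac{6125}{108} \approx 56.713$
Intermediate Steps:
$o{\left(P,x \right)} = - \frac{3 \left(17 + P\right)}{-27 + x}$ ($o{\left(P,x \right)} = - \frac{3}{\left(-27 + x\right) \frac{1}{17 + P}} = - \frac{3}{\frac{1}{17 + P} \left(-27 + x\right)} = - 3 \frac{17 + P}{-27 + x} = - \frac{3 \left(17 + P\right)}{-27 + x}$)
$p = 294$
$\frac{p}{o{\left(31,\left(5 + 2\right) \frac{2 - 3}{4 + 5} \right)}} = \frac{294}{3 \frac{1}{-27 + \left(5 + 2\right) \frac{2 - 3}{4 + 5}} \left(-17 - 31\right)} = \frac{294}{3 \frac{1}{-27 + 7 \left(- \frac{1}{9}\right)} \left(-17 - 31\right)} = \frac{294}{3 \frac{1}{-27 + 7 \left(\left(-1\right) \frac{1}{9}\right)} \left(-48\right)} = \frac{294}{3 \frac{1}{-27 + 7 \left(- \frac{1}{9}\right)} \left(-48\right)} = \frac{294}{3 \frac{1}{-27 - \frac{7}{9}} \left(-48\right)} = \frac{294}{3 \frac{1}{- \frac{250}{9}} \left(-48\right)} = \frac{294}{3 \left(- \frac{9}{250}\right) \left(-48\right)} = \frac{294}{\frac{648}{125}} = 294 \cdot \frac{125}{648} = \frac{6125}{108}$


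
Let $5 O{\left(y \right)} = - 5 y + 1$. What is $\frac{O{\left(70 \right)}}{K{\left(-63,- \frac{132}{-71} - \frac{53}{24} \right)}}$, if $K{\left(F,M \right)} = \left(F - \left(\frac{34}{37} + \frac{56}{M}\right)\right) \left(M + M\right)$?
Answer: $\frac{11001876}{10617565} \approx 1.0362$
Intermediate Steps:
$K{\left(F,M \right)} = 2 M \left(- \frac{34}{37} + F - \frac{56}{M}\right)$ ($K{\left(F,M \right)} = \left(F - \left(\frac{34}{37} + \frac{56}{M}\right)\right) 2 M = \left(- \frac{34}{37} + F - \frac{56}{M}\right) 2 M = 2 M \left(- \frac{34}{37} + F - \frac{56}{M}\right)$)
$O{\left(y \right)} = \frac{1}{5} - y$ ($O{\left(y \right)} = \frac{- 5 y + 1}{5} = \frac{1 - 5 y}{5} = \frac{1}{5} - y$)
$\frac{O{\left(70 \right)}}{K{\left(-63,- \frac{132}{-71} - \frac{53}{24} \right)}} = \frac{\frac{1}{5} - 70}{-112 - \frac{68 \left(- \frac{132}{-71} - \frac{53}{24}\right)}{37} + 2 \left(-63\right) \left(- \frac{132}{-71} - \frac{53}{24}\right)} = \frac{\frac{1}{5} - 70}{-112 - \frac{68 \left(\left(-132\right) \left(- \frac{1}{71}\right) - \frac{53}{24}\right)}{37} + 2 \left(-63\right) \left(\left(-132\right) \left(- \frac{1}{71}\right) - \frac{53}{24}\right)} = - \frac{349}{5 \left(-112 - \frac{68 \left(\frac{132}{71} - \frac{53}{24}\right)}{37} + 2 \left(-63\right) \left(\frac{132}{71} - \frac{53}{24}\right)\right)} = - \frac{349}{5 \left(-112 - - \frac{10115}{15762} + 2 \left(-63\right) \left(- \frac{595}{1704}\right)\right)} = - \frac{349}{5 \left(-112 + \frac{10115}{15762} + \frac{12495}{284}\right)} = - \frac{349}{5 \left(- \frac{2123513}{31524}\right)} = \left(- \frac{349}{5}\right) \left(- \frac{31524}{2123513}\right) = \frac{11001876}{10617565}$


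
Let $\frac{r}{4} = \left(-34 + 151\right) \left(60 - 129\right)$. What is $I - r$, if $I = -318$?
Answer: $31974$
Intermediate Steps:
$r = -32292$ ($r = 4 \left(-34 + 151\right) \left(60 - 129\right) = 4 \cdot 117 \left(-69\right) = 4 \left(-8073\right) = -32292$)
$I - r = -318 - -32292 = -318 + 32292 = 31974$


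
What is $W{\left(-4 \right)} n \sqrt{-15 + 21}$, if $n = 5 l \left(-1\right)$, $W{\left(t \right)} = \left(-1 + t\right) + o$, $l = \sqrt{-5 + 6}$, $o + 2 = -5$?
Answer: $60 \sqrt{6} \approx 146.97$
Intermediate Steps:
$o = -7$ ($o = -2 - 5 = -7$)
$l = 1$ ($l = \sqrt{1} = 1$)
$W{\left(t \right)} = -8 + t$ ($W{\left(t \right)} = \left(-1 + t\right) - 7 = -8 + t$)
$n = -5$ ($n = 5 \cdot 1 \left(-1\right) = 5 \left(-1\right) = -5$)
$W{\left(-4 \right)} n \sqrt{-15 + 21} = \left(-8 - 4\right) \left(-5\right) \sqrt{-15 + 21} = \left(-12\right) \left(-5\right) \sqrt{6} = 60 \sqrt{6}$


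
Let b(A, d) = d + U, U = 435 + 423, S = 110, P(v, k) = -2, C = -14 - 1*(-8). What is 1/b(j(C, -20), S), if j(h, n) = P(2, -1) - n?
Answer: 1/968 ≈ 0.0010331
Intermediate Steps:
C = -6 (C = -14 + 8 = -6)
U = 858
j(h, n) = -2 - n
b(A, d) = 858 + d (b(A, d) = d + 858 = 858 + d)
1/b(j(C, -20), S) = 1/(858 + 110) = 1/968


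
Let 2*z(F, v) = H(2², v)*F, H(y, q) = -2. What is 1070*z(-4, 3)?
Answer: 4280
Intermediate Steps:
z(F, v) = -F (z(F, v) = (-2*F)/2 = -F)
1070*z(-4, 3) = 1070*(-1*(-4)) = 1070*4 = 4280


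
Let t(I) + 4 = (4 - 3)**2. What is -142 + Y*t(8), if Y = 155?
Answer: -607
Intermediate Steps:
t(I) = -3 (t(I) = -4 + (4 - 3)**2 = -4 + 1**2 = -4 + 1 = -3)
-142 + Y*t(8) = -142 + 155*(-3) = -142 - 465 = -607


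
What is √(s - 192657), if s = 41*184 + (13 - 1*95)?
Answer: I*√185195 ≈ 430.34*I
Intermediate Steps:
s = 7462 (s = 7544 + (13 - 95) = 7544 - 82 = 7462)
√(s - 192657) = √(7462 - 192657) = √(-185195) = I*√185195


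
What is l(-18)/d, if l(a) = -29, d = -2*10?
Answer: 29/20 ≈ 1.4500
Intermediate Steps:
d = -20
l(-18)/d = -29/(-20) = -29*(-1/20) = 29/20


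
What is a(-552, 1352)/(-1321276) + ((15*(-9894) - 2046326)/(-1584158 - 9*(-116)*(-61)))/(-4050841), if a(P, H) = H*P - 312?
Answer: 622970982205630502/1102463765071781959 ≈ 0.56507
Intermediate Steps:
a(P, H) = -312 + H*P
a(-552, 1352)/(-1321276) + ((15*(-9894) - 2046326)/(-1584158 - 9*(-116)*(-61)))/(-4050841) = (-312 + 1352*(-552))/(-1321276) + ((15*(-9894) - 2046326)/(-1584158 - 9*(-116)*(-61)))/(-4050841) = (-312 - 746304)*(-1/1321276) + ((-148410 - 2046326)/(-1584158 + 1044*(-61)))*(-1/4050841) = -746616*(-1/1321276) - 2194736/(-1584158 - 63684)*(-1/4050841) = 186654/330319 - 2194736/(-1647842)*(-1/4050841) = 186654/330319 - 2194736*(-1/1647842)*(-1/4050841) = 186654/330319 + (1097368/823921)*(-1/4050841) = 186654/330319 - 1097368/3337572967561 = 622970982205630502/1102463765071781959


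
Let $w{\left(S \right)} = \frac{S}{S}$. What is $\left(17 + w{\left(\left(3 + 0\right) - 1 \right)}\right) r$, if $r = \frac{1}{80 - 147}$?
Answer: $- \frac{18}{67} \approx -0.26866$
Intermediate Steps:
$w{\left(S \right)} = 1$
$r = - \frac{1}{67}$ ($r = \frac{1}{-67} = - \frac{1}{67} \approx -0.014925$)
$\left(17 + w{\left(\left(3 + 0\right) - 1 \right)}\right) r = \left(17 + 1\right) \left(- \frac{1}{67}\right) = 18 \left(- \frac{1}{67}\right) = - \frac{18}{67}$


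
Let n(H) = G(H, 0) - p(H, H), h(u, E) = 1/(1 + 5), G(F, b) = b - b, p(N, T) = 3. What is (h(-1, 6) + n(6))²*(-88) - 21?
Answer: -6547/9 ≈ -727.44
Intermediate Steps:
G(F, b) = 0
h(u, E) = ⅙ (h(u, E) = 1/6 = ⅙)
n(H) = -3 (n(H) = 0 - 1*3 = 0 - 3 = -3)
(h(-1, 6) + n(6))²*(-88) - 21 = (⅙ - 3)²*(-88) - 21 = (-17/6)²*(-88) - 21 = (289/36)*(-88) - 21 = -6358/9 - 21 = -6547/9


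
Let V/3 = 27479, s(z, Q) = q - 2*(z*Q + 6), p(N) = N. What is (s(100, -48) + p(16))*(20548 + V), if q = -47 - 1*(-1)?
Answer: 984330630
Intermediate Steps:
q = -46 (q = -47 + 1 = -46)
s(z, Q) = -58 - 2*Q*z (s(z, Q) = -46 - 2*(z*Q + 6) = -46 - 2*(Q*z + 6) = -46 - 2*(6 + Q*z) = -46 + (-12 - 2*Q*z) = -58 - 2*Q*z)
V = 82437 (V = 3*27479 = 82437)
(s(100, -48) + p(16))*(20548 + V) = ((-58 - 2*(-48)*100) + 16)*(20548 + 82437) = ((-58 + 9600) + 16)*102985 = (9542 + 16)*102985 = 9558*102985 = 984330630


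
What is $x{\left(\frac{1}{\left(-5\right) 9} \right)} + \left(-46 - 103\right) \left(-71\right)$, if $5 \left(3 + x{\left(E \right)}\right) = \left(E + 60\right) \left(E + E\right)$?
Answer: $\frac{107076602}{10125} \approx 10575.0$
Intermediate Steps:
$x{\left(E \right)} = -3 + \frac{2 E \left(60 + E\right)}{5}$ ($x{\left(E \right)} = -3 + \frac{\left(E + 60\right) \left(E + E\right)}{5} = -3 + \frac{\left(60 + E\right) 2 E}{5} = -3 + \frac{2 E \left(60 + E\right)}{5}$)
$x{\left(\frac{1}{\left(-5\right) 9} \right)} + \left(-46 - 103\right) \left(-71\right) = \left(-3 + \frac{24}{\left(-5\right) 9} + \frac{2 \left(\frac{1}{\left(-5\right) 9}\right)^{2}}{5}\right) + \left(-46 - 103\right) \left(-71\right) = \left(-3 + \frac{24}{-45} + \frac{2 \left(\frac{1}{-45}\right)^{2}}{5}\right) - -10579 = \left(-3 + 24 \left(- \frac{1}{45}\right) + \frac{2 \left(- \frac{1}{45}\right)^{2}}{5}\right) + 10579 = \left(-3 - \frac{8}{15} + \frac{2}{5} \cdot \frac{1}{2025}\right) + 10579 = \left(-3 - \frac{8}{15} + \frac{2}{10125}\right) + 10579 = - \frac{35773}{10125} + 10579 = \frac{107076602}{10125}$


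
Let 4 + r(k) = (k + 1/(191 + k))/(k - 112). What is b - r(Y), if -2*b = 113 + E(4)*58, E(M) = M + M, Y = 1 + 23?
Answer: -5377579/18920 ≈ -284.23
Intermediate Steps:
Y = 24
r(k) = -4 + (k + 1/(191 + k))/(-112 + k) (r(k) = -4 + (k + 1/(191 + k))/(k - 112) = -4 + (k + 1/(191 + k))/(-112 + k))
E(M) = 2*M
b = -577/2 (b = -(113 + (2*4)*58)/2 = -(113 + 8*58)/2 = -(113 + 464)/2 = -½*577 = -577/2 ≈ -288.50)
b - r(Y) = -577/2 - (85569 - 125*24 - 3*24²)/(-21392 + 24² + 79*24) = -577/2 - (85569 - 3000 - 3*576)/(-21392 + 576 + 1896) = -577/2 - (85569 - 3000 - 1728)/(-18920) = -577/2 - (-1)*80841/18920 = -577/2 - 1*(-80841/18920) = -577/2 + 80841/18920 = -5377579/18920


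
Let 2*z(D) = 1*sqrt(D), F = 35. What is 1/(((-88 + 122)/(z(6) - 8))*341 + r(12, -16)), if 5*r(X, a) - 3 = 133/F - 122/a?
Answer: -296229400/428435766917 + 18550400*sqrt(6)/428435766917 ≈ -0.00058536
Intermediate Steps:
r(X, a) = 34/25 - 122/(5*a) (r(X, a) = 3/5 + (133/35 - 122/a)/5 = 3/5 + (133*(1/35) - 122/a)/5 = 3/5 + (19/5 - 122/a)/5 = 3/5 + (19/25 - 122/(5*a)) = 34/25 - 122/(5*a))
z(D) = sqrt(D)/2 (z(D) = (1*sqrt(D))/2 = sqrt(D)/2)
1/(((-88 + 122)/(z(6) - 8))*341 + r(12, -16)) = 1/(((-88 + 122)/(sqrt(6)/2 - 8))*341 + (2/25)*(-305 + 17*(-16))/(-16)) = 1/((34/(-8 + sqrt(6)/2))*341 + (2/25)*(-1/16)*(-305 - 272)) = 1/(11594/(-8 + sqrt(6)/2) + (2/25)*(-1/16)*(-577)) = 1/(11594/(-8 + sqrt(6)/2) + 577/200) = 1/(577/200 + 11594/(-8 + sqrt(6)/2))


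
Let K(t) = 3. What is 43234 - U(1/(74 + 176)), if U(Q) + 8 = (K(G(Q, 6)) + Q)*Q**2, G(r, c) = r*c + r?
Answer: 675656249249/15625000 ≈ 43242.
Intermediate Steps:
G(r, c) = r + c*r (G(r, c) = c*r + r = r + c*r)
U(Q) = -8 + Q**2*(3 + Q) (U(Q) = -8 + (3 + Q)*Q**2 = -8 + Q**2*(3 + Q))
43234 - U(1/(74 + 176)) = 43234 - (-8 + (1/(74 + 176))**3 + 3*(1/(74 + 176))**2) = 43234 - (-8 + (1/250)**3 + 3*(1/250)**2) = 43234 - (-8 + 1/15625000 + 3*(1/62500)) = 43234 - (-8 + 1/15625000 + 3/62500) = 43234 - 1*(-124999249/15625000) = 43234 + 124999249/15625000 = 675656249249/15625000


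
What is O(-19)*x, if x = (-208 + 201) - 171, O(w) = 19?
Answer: -3382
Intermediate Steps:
x = -178 (x = -7 - 171 = -178)
O(-19)*x = 19*(-178) = -3382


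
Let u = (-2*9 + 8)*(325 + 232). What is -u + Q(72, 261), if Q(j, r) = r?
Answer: 5831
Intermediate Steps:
u = -5570 (u = (-18 + 8)*557 = -10*557 = -5570)
-u + Q(72, 261) = -1*(-5570) + 261 = 5570 + 261 = 5831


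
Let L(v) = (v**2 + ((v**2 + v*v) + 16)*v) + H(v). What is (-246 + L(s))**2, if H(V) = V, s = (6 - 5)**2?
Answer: 51076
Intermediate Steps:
s = 1 (s = 1**2 = 1)
L(v) = v + v**2 + v*(16 + 2*v**2) (L(v) = (v**2 + ((v**2 + v*v) + 16)*v) + v = (v**2 + ((v**2 + v**2) + 16)*v) + v = (v**2 + (2*v**2 + 16)*v) + v = (v**2 + (16 + 2*v**2)*v) + v = (v**2 + v*(16 + 2*v**2)) + v = v + v**2 + v*(16 + 2*v**2))
(-246 + L(s))**2 = (-246 + 1*(17 + 1 + 2*1**2))**2 = (-246 + 1*(17 + 1 + 2*1))**2 = (-246 + 1*(17 + 1 + 2))**2 = (-246 + 1*20)**2 = (-246 + 20)**2 = (-226)**2 = 51076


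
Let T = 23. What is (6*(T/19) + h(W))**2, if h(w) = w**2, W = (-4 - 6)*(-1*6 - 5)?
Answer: 52917481444/361 ≈ 1.4659e+8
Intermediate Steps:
W = 110 (W = -10*(-6 - 5) = -10*(-11) = 110)
(6*(T/19) + h(W))**2 = (6*(23/19) + 110**2)**2 = (6*(23*(1/19)) + 12100)**2 = (6*(23/19) + 12100)**2 = (138/19 + 12100)**2 = (230038/19)**2 = 52917481444/361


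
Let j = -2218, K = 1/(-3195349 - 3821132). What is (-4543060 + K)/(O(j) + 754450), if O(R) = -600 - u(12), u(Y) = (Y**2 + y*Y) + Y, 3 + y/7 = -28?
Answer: -31876294171861/5306550547338 ≈ -6.0070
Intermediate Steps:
y = -217 (y = -21 + 7*(-28) = -21 - 196 = -217)
K = -1/7016481 (K = 1/(-7016481) = -1/7016481 ≈ -1.4252e-7)
u(Y) = Y**2 - 216*Y (u(Y) = (Y**2 - 217*Y) + Y = Y**2 - 216*Y)
O(R) = 1848 (O(R) = -600 - 12*(-216 + 12) = -600 - 12*(-204) = -600 - 1*(-2448) = -600 + 2448 = 1848)
(-4543060 + K)/(O(j) + 754450) = (-4543060 - 1/7016481)/(1848 + 754450) = -31876294171861/7016481/756298 = -31876294171861/7016481*1/756298 = -31876294171861/5306550547338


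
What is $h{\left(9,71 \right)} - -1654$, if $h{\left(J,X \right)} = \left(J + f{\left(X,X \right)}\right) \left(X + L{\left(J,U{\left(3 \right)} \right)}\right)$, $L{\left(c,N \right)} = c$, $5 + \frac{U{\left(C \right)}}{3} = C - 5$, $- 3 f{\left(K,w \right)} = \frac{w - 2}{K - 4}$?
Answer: $\frac{157218}{67} \approx 2346.5$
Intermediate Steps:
$f{\left(K,w \right)} = - \frac{-2 + w}{3 \left(-4 + K\right)}$ ($f{\left(K,w \right)} = - \frac{\left(w - 2\right) \frac{1}{K - 4}}{3} = - \frac{\left(-2 + w\right) \frac{1}{-4 + K}}{3} = - \frac{\frac{1}{-4 + K} \left(-2 + w\right)}{3} = - \frac{-2 + w}{3 \left(-4 + K\right)}$)
$U{\left(C \right)} = -30 + 3 C$ ($U{\left(C \right)} = -15 + 3 \left(C - 5\right) = -15 + 3 \left(-5 + C\right) = -15 + \left(-15 + 3 C\right) = -30 + 3 C$)
$h{\left(J,X \right)} = \left(J + X\right) \left(J + \frac{2 - X}{3 \left(-4 + X\right)}\right)$ ($h{\left(J,X \right)} = \left(J + \frac{2 - X}{3 \left(-4 + X\right)}\right) \left(X + J\right) = \left(J + \frac{2 - X}{3 \left(-4 + X\right)}\right) \left(J + X\right) = \left(J + X\right) \left(J + \frac{2 - X}{3 \left(-4 + X\right)}\right)$)
$h{\left(9,71 \right)} - -1654 = \frac{\left(-1\right) 9 \left(-2 + 71\right) - 71 \left(-2 + 71\right) + 3 \cdot 9 \left(-4 + 71\right) \left(9 + 71\right)}{3 \left(-4 + 71\right)} - -1654 = \frac{\left(-1\right) 9 \cdot 69 - 71 \cdot 69 + 3 \cdot 9 \cdot 67 \cdot 80}{3 \cdot 67} + 1654 = \frac{1}{3} \cdot \frac{1}{67} \left(-621 - 4899 + 144720\right) + 1654 = \frac{1}{3} \cdot \frac{1}{67} \cdot 139200 + 1654 = \frac{46400}{67} + 1654 = \frac{157218}{67}$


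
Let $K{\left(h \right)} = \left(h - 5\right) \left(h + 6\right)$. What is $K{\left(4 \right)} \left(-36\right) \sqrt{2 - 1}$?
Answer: $360$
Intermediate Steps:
$K{\left(h \right)} = \left(-5 + h\right) \left(6 + h\right)$
$K{\left(4 \right)} \left(-36\right) \sqrt{2 - 1} = \left(-30 + 4 + 4^{2}\right) \left(-36\right) \sqrt{2 - 1} = \left(-30 + 4 + 16\right) \left(-36\right) \sqrt{1} = \left(-10\right) \left(-36\right) 1 = 360 \cdot 1 = 360$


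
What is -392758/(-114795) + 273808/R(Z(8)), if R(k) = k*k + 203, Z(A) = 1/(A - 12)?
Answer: 18673507426/13813665 ≈ 1351.8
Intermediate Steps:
Z(A) = 1/(-12 + A)
R(k) = 203 + k**2 (R(k) = k**2 + 203 = 203 + k**2)
-392758/(-114795) + 273808/R(Z(8)) = -392758/(-114795) + 273808/(203 + (1/(-12 + 8))**2) = -392758*(-1/114795) + 273808/(203 + (1/(-4))**2) = 392758/114795 + 273808/(203 + (-1/4)**2) = 392758/114795 + 273808/(203 + 1/16) = 392758/114795 + 273808/(3249/16) = 392758/114795 + 273808*(16/3249) = 392758/114795 + 4380928/3249 = 18673507426/13813665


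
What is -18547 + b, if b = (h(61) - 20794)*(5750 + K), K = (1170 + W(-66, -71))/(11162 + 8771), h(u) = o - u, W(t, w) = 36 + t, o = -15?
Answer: -2392403321651/19933 ≈ -1.2002e+8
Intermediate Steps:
h(u) = -15 - u
K = 1140/19933 (K = (1170 + (36 - 66))/(11162 + 8771) = (1170 - 30)/19933 = 1140*(1/19933) = 1140/19933 ≈ 0.057192)
b = -2392033624300/19933 (b = ((-15 - 1*61) - 20794)*(5750 + 1140/19933) = ((-15 - 61) - 20794)*(114615890/19933) = (-76 - 20794)*(114615890/19933) = -20870*114615890/19933 = -2392033624300/19933 ≈ -1.2000e+8)
-18547 + b = -18547 - 2392033624300/19933 = -2392403321651/19933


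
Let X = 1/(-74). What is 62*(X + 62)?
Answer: 142197/37 ≈ 3843.2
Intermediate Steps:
X = -1/74 ≈ -0.013514
62*(X + 62) = 62*(-1/74 + 62) = 62*(4587/74) = 142197/37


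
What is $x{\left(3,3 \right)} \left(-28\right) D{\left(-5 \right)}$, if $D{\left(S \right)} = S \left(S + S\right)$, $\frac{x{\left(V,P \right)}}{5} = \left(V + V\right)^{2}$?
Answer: $-252000$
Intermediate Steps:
$x{\left(V,P \right)} = 20 V^{2}$ ($x{\left(V,P \right)} = 5 \left(V + V\right)^{2} = 5 \left(2 V\right)^{2} = 5 \cdot 4 V^{2} = 20 V^{2}$)
$D{\left(S \right)} = 2 S^{2}$ ($D{\left(S \right)} = S 2 S = 2 S^{2}$)
$x{\left(3,3 \right)} \left(-28\right) D{\left(-5 \right)} = 20 \cdot 3^{2} \left(-28\right) 2 \left(-5\right)^{2} = 20 \cdot 9 \left(-28\right) 2 \cdot 25 = 180 \left(-28\right) 50 = \left(-5040\right) 50 = -252000$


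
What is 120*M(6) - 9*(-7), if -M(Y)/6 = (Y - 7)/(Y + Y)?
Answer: 123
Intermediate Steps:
M(Y) = -3*(-7 + Y)/Y (M(Y) = -6*(Y - 7)/(Y + Y) = -6*(-7 + Y)/(2*Y) = -6*(-7 + Y)*1/(2*Y) = -3*(-7 + Y)/Y)
120*M(6) - 9*(-7) = 120*(-3 + 21/6) - 9*(-7) = 120*(-3 + 21*(⅙)) + 63 = 120*(-3 + 7/2) + 63 = 120*(½) + 63 = 60 + 63 = 123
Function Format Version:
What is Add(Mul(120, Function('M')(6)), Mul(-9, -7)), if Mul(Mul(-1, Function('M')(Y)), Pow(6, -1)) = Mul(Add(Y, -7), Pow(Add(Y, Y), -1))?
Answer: 123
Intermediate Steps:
Function('M')(Y) = Mul(-3, Pow(Y, -1), Add(-7, Y)) (Function('M')(Y) = Mul(-6, Mul(Add(Y, -7), Pow(Add(Y, Y), -1))) = Mul(-6, Mul(Add(-7, Y), Pow(Mul(2, Y), -1))) = Mul(-6, Mul(Add(-7, Y), Mul(Rational(1, 2), Pow(Y, -1)))) = Mul(-6, Mul(Rational(1, 2), Pow(Y, -1), Add(-7, Y))) = Mul(-3, Pow(Y, -1), Add(-7, Y)))
Add(Mul(120, Function('M')(6)), Mul(-9, -7)) = Add(Mul(120, Add(-3, Mul(21, Pow(6, -1)))), Mul(-9, -7)) = Add(Mul(120, Add(-3, Mul(21, Rational(1, 6)))), 63) = Add(Mul(120, Add(-3, Rational(7, 2))), 63) = Add(Mul(120, Rational(1, 2)), 63) = Add(60, 63) = 123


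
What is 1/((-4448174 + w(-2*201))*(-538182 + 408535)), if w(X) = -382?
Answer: 1/576741939732 ≈ 1.7339e-12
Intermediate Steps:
1/((-4448174 + w(-2*201))*(-538182 + 408535)) = 1/((-4448174 - 382)*(-538182 + 408535)) = 1/(-4448556*(-129647)) = 1/576741939732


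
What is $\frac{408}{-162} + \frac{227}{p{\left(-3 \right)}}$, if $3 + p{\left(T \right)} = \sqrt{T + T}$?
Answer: $- \frac{6469}{135} - \frac{227 i \sqrt{6}}{15} \approx -47.919 - 37.069 i$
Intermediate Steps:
$p{\left(T \right)} = -3 + \sqrt{2} \sqrt{T}$ ($p{\left(T \right)} = -3 + \sqrt{T + T} = -3 + \sqrt{2 T} = -3 + \sqrt{2} \sqrt{T}$)
$\frac{408}{-162} + \frac{227}{p{\left(-3 \right)}} = \frac{408}{-162} + \frac{227}{-3 + \sqrt{2} \sqrt{-3}} = 408 \left(- \frac{1}{162}\right) + \frac{227}{-3 + \sqrt{2} i \sqrt{3}} = - \frac{68}{27} + \frac{227}{-3 + i \sqrt{6}}$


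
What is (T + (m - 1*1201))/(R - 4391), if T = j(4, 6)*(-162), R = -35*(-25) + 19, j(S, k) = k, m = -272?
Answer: 2445/3497 ≈ 0.69917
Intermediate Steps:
R = 894 (R = 875 + 19 = 894)
T = -972 (T = 6*(-162) = -972)
(T + (m - 1*1201))/(R - 4391) = (-972 + (-272 - 1*1201))/(894 - 4391) = (-972 + (-272 - 1201))/(-3497) = (-972 - 1473)*(-1/3497) = -2445*(-1/3497) = 2445/3497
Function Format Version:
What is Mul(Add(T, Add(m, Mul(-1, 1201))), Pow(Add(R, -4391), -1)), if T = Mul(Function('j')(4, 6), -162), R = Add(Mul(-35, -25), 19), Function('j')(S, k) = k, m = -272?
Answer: Rational(2445, 3497) ≈ 0.69917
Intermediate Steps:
R = 894 (R = Add(875, 19) = 894)
T = -972 (T = Mul(6, -162) = -972)
Mul(Add(T, Add(m, Mul(-1, 1201))), Pow(Add(R, -4391), -1)) = Mul(Add(-972, Add(-272, Mul(-1, 1201))), Pow(Add(894, -4391), -1)) = Mul(Add(-972, Add(-272, -1201)), Pow(-3497, -1)) = Mul(Add(-972, -1473), Rational(-1, 3497)) = Mul(-2445, Rational(-1, 3497)) = Rational(2445, 3497)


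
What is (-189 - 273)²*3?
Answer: 640332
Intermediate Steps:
(-189 - 273)²*3 = (-462)²*3 = 213444*3 = 640332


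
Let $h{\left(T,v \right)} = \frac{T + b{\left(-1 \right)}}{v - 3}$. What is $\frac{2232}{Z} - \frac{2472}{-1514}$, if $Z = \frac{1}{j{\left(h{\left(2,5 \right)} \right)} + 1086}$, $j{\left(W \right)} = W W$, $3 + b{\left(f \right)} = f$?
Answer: $\frac{1836622524}{757} \approx 2.4262 \cdot 10^{6}$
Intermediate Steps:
$b{\left(f \right)} = -3 + f$
$h{\left(T,v \right)} = \frac{-4 + T}{-3 + v}$ ($h{\left(T,v \right)} = \frac{T - 4}{v - 3} = \frac{T - 4}{-3 + v} = \frac{-4 + T}{-3 + v}$)
$j{\left(W \right)} = W^{2}$
$Z = \frac{1}{1087}$ ($Z = \frac{1}{\left(\frac{-4 + 2}{-3 + 5}\right)^{2} + 1086} = \frac{1}{\left(\frac{1}{2} \left(-2\right)\right)^{2} + 1086} = \frac{1}{\left(-1\right)^{2} + 1086} = \frac{1}{1 + 1086} = \frac{1}{1087} \approx 0.00091996$)
$\frac{2232}{Z} - \frac{2472}{-1514} = 2232 \frac{1}{\frac{1}{1087}} - \frac{2472}{-1514} = 2232 \cdot 1087 - - \frac{1236}{757} = 2426184 + \frac{1236}{757} = \frac{1836622524}{757}$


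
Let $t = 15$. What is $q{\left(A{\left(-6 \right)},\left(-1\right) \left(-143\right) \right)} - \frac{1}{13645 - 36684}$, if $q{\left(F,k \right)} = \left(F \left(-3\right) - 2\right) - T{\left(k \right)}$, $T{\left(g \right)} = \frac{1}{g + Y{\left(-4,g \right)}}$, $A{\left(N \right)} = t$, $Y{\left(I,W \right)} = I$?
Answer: $- \frac{150536687}{3202421} \approx -47.007$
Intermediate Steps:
$A{\left(N \right)} = 15$
$T{\left(g \right)} = \frac{1}{-4 + g}$ ($T{\left(g \right)} = \frac{1}{g - 4} = \frac{1}{-4 + g}$)
$q{\left(F,k \right)} = -2 - \frac{1}{-4 + k} - 3 F$ ($q{\left(F,k \right)} = \left(F \left(-3\right) - 2\right) - \frac{1}{-4 + k} = \left(- 3 F - 2\right) - \frac{1}{-4 + k} = \left(-2 - 3 F\right) - \frac{1}{-4 + k} = -2 - \frac{1}{-4 + k} - 3 F$)
$q{\left(A{\left(-6 \right)},\left(-1\right) \left(-143\right) \right)} - \frac{1}{13645 - 36684} = \frac{-1 + \left(-4 - -143\right) \left(-2 - 45\right)}{-4 - -143} - \frac{1}{13645 - 36684} = \frac{-1 + \left(-4 + 143\right) \left(-2 - 45\right)}{-4 + 143} - \frac{1}{-23039} = \frac{-1 + 139 \left(-47\right)}{139} - - \frac{1}{23039} = \frac{-1 - 6533}{139} + \frac{1}{23039} = \frac{1}{139} \left(-6534\right) + \frac{1}{23039} = - \frac{6534}{139} + \frac{1}{23039} = - \frac{150536687}{3202421}$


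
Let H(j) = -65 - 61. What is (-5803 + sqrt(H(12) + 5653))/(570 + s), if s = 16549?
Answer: -5803/17119 + sqrt(5527)/17119 ≈ -0.33464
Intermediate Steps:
H(j) = -126
(-5803 + sqrt(H(12) + 5653))/(570 + s) = (-5803 + sqrt(-126 + 5653))/(570 + 16549) = (-5803 + sqrt(5527))/17119 = (-5803 + sqrt(5527))*(1/17119) = -5803/17119 + sqrt(5527)/17119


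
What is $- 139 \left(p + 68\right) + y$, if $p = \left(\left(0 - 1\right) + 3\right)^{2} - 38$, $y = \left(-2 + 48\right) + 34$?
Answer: $-4646$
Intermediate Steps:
$y = 80$ ($y = 46 + 34 = 80$)
$p = -34$ ($p = \left(-1 + 3\right)^{2} - 38 = 2^{2} - 38 = 4 - 38 = -34$)
$- 139 \left(p + 68\right) + y = - 139 \left(-34 + 68\right) + 80 = \left(-139\right) 34 + 80 = -4726 + 80 = -4646$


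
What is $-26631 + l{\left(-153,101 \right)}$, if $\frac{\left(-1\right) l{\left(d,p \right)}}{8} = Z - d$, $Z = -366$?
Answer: $-24927$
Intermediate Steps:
$l{\left(d,p \right)} = 2928 + 8 d$ ($l{\left(d,p \right)} = - 8 \left(-366 - d\right) = 2928 + 8 d$)
$-26631 + l{\left(-153,101 \right)} = -26631 + \left(2928 + 8 \left(-153\right)\right) = -26631 + \left(2928 - 1224\right) = -26631 + 1704 = -24927$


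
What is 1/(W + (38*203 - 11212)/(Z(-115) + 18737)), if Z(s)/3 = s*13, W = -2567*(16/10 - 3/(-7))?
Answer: -35630/185546371 ≈ -0.00019203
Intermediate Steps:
W = -182257/35 (W = -2567*(16*(⅒) - 3*(-⅐)) = -2567*(8/5 + 3/7) = -2567*71/35 = -182257/35 ≈ -5207.3)
Z(s) = 39*s (Z(s) = 3*(s*13) = 3*(13*s) = 39*s)
1/(W + (38*203 - 11212)/(Z(-115) + 18737)) = 1/(-182257/35 + (38*203 - 11212)/(39*(-115) + 18737)) = 1/(-182257/35 + (7714 - 11212)/(-4485 + 18737)) = 1/(-182257/35 - 3498/14252) = 1/(-182257/35 - 3498*1/14252) = 1/(-182257/35 - 1749/7126) = 1/(-185546371/35630) = -35630/185546371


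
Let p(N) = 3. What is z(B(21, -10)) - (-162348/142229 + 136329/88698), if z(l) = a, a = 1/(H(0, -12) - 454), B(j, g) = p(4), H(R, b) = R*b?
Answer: -189839408520/477283686689 ≈ -0.39775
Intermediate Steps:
B(j, g) = 3
a = -1/454 (a = 1/(0*(-12) - 454) = 1/(0 - 454) = 1/(-454) = -1/454 ≈ -0.0022026)
z(l) = -1/454
z(B(21, -10)) - (-162348/142229 + 136329/88698) = -1/454 - (-162348/142229 + 136329/88698) = -1/454 - (-162348*1/142229 + 136329*(1/88698)) = -1/454 - (-162348/142229 + 45443/29566) = -1/454 - 1*1663331479/4205142614 = -1/454 - 1663331479/4205142614 = -189839408520/477283686689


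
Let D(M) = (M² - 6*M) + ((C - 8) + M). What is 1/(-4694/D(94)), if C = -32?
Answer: -4163/2347 ≈ -1.7738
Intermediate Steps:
D(M) = -40 + M² - 5*M (D(M) = (M² - 6*M) + ((-32 - 8) + M) = (M² - 6*M) + (-40 + M) = -40 + M² - 5*M)
1/(-4694/D(94)) = 1/(-4694/(-40 + 94² - 5*94)) = 1/(-4694/(-40 + 8836 - 470)) = 1/(-4694/8326) = 1/(-4694*1/8326) = 1/(-2347/4163) = -4163/2347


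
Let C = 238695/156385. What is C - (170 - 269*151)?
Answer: 1265171112/31277 ≈ 40451.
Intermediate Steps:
C = 47739/31277 (C = 238695*(1/156385) = 47739/31277 ≈ 1.5263)
C - (170 - 269*151) = 47739/31277 - (170 - 269*151) = 47739/31277 - (170 - 40619) = 47739/31277 - 1*(-40449) = 47739/31277 + 40449 = 1265171112/31277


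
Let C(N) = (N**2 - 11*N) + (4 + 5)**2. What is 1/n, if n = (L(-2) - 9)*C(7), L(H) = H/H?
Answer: -1/424 ≈ -0.0023585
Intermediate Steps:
C(N) = 81 + N**2 - 11*N (C(N) = (N**2 - 11*N) + 9**2 = (N**2 - 11*N) + 81 = 81 + N**2 - 11*N)
L(H) = 1
n = -424 (n = (1 - 9)*(81 + 7**2 - 11*7) = -8*(81 + 49 - 77) = -8*53 = -424)
1/n = 1/(-424) = -1/424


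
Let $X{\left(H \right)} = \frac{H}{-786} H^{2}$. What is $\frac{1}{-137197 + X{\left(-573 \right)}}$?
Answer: $\frac{262}{26765225} \approx 9.7888 \cdot 10^{-6}$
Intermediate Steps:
$X{\left(H \right)} = - \frac{H^{3}}{786}$ ($X{\left(H \right)} = H \left(- \frac{1}{786}\right) H^{2} = - \frac{H}{786} H^{2} = - \frac{H^{3}}{786}$)
$\frac{1}{-137197 + X{\left(-573 \right)}} = \frac{1}{-137197 - \frac{\left(-573\right)^{3}}{786}} = \frac{1}{-137197 - - \frac{62710839}{262}} = \frac{1}{-137197 + \frac{62710839}{262}} = \frac{1}{\frac{26765225}{262}} = \frac{262}{26765225}$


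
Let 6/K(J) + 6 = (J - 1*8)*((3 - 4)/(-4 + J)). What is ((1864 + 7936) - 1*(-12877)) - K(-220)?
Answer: 2970799/131 ≈ 22678.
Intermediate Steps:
K(J) = 6/(-6 - (-8 + J)/(-4 + J)) (K(J) = 6/(-6 + (J - 1*8)*((3 - 4)/(-4 + J))) = 6/(-6 + (J - 8)*(-1/(-4 + J))) = 6/(-6 + (-8 + J)*(-1/(-4 + J))) = 6/(-6 - (-8 + J)/(-4 + J)))
((1864 + 7936) - 1*(-12877)) - K(-220) = ((1864 + 7936) - 1*(-12877)) - 6*(4 - 1*(-220))/(-32 + 7*(-220)) = (9800 + 12877) - 6*(4 + 220)/(-32 - 1540) = 22677 - 6*224/(-1572) = 22677 - 6*(-1)*224/1572 = 22677 - 1*(-112/131) = 22677 + 112/131 = 2970799/131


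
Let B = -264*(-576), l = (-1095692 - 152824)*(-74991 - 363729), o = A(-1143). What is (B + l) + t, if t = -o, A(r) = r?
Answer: 547749092727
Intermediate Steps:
o = -1143
l = 547748939520 (l = -1248516*(-438720) = 547748939520)
B = 152064
t = 1143 (t = -1*(-1143) = 1143)
(B + l) + t = (152064 + 547748939520) + 1143 = 547749091584 + 1143 = 547749092727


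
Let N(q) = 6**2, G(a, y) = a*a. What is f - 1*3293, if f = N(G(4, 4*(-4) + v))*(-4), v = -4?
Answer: -3437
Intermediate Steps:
G(a, y) = a**2
N(q) = 36
f = -144 (f = 36*(-4) = -144)
f - 1*3293 = -144 - 1*3293 = -144 - 3293 = -3437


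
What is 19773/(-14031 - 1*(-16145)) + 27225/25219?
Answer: 556208937/53312966 ≈ 10.433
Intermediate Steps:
19773/(-14031 - 1*(-16145)) + 27225/25219 = 19773/(-14031 + 16145) + 27225*(1/25219) = 19773/2114 + 27225/25219 = 556208937/53312966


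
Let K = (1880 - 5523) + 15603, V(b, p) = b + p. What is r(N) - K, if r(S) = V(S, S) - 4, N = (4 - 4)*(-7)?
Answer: -11964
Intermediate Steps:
K = 11960 (K = -3643 + 15603 = 11960)
N = 0 (N = 0*(-7) = 0)
r(S) = -4 + 2*S (r(S) = (S + S) - 4 = 2*S - 4 = -4 + 2*S)
r(N) - K = (-4 + 2*0) - 1*11960 = (-4 + 0) - 11960 = -4 - 11960 = -11964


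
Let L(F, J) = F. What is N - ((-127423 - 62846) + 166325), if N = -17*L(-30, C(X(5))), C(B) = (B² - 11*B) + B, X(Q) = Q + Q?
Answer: 24454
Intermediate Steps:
X(Q) = 2*Q
C(B) = B² - 10*B
N = 510 (N = -17*(-30) = 510)
N - ((-127423 - 62846) + 166325) = 510 - ((-127423 - 62846) + 166325) = 510 - (-190269 + 166325) = 510 - 1*(-23944) = 510 + 23944 = 24454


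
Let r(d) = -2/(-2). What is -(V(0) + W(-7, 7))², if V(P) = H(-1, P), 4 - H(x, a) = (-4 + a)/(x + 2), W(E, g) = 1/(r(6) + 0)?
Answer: -81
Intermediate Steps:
r(d) = 1 (r(d) = -2*(-½) = 1)
W(E, g) = 1 (W(E, g) = 1/(1 + 0) = 1/1 = 1)
H(x, a) = 4 - (-4 + a)/(2 + x) (H(x, a) = 4 - (-4 + a)/(x + 2) = 4 - (-4 + a)/(2 + x))
V(P) = 8 - P (V(P) = (12 - P + 4*(-1))/(2 - 1) = (12 - P - 4)/1 = 1*(8 - P) = 8 - P)
-(V(0) + W(-7, 7))² = -((8 - 1*0) + 1)² = -((8 + 0) + 1)² = -(8 + 1)² = -1*9² = -1*81 = -81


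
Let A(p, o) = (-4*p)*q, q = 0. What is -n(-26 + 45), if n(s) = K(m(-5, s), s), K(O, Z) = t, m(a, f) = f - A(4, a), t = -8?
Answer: 8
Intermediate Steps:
A(p, o) = 0 (A(p, o) = -4*p*0 = 0)
m(a, f) = f (m(a, f) = f - 1*0 = f + 0 = f)
K(O, Z) = -8
n(s) = -8
-n(-26 + 45) = -1*(-8) = 8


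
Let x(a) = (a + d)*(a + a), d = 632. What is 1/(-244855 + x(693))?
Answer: 1/1591595 ≈ 6.2830e-7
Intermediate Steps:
x(a) = 2*a*(632 + a) (x(a) = (a + 632)*(a + a) = (632 + a)*(2*a) = 2*a*(632 + a))
1/(-244855 + x(693)) = 1/(-244855 + 2*693*(632 + 693)) = 1/(-244855 + 2*693*1325) = 1/(-244855 + 1836450) = 1/1591595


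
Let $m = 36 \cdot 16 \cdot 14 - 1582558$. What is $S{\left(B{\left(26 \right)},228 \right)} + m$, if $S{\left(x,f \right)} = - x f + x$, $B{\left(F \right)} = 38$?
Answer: $-1583120$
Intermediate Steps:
$S{\left(x,f \right)} = x - f x$ ($S{\left(x,f \right)} = - f x + x = x - f x$)
$m = -1574494$ ($m = 576 \cdot 14 - 1582558 = 8064 - 1582558 = -1574494$)
$S{\left(B{\left(26 \right)},228 \right)} + m = 38 \left(1 - 228\right) - 1574494 = 38 \left(-227\right) - 1574494 = -8626 - 1574494 = -1583120$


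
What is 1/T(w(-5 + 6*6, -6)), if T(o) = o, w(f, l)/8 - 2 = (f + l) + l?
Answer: 1/168 ≈ 0.0059524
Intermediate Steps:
w(f, l) = 16 + 8*f + 16*l (w(f, l) = 16 + 8*((f + l) + l) = 16 + 8*(f + 2*l) = 16 + (8*f + 16*l) = 16 + 8*f + 16*l)
1/T(w(-5 + 6*6, -6)) = 1/(16 + 8*(-5 + 6*6) + 16*(-6)) = 1/(16 + 8*(-5 + 36) - 96) = 1/(16 + 8*31 - 96) = 1/(16 + 248 - 96) = 1/168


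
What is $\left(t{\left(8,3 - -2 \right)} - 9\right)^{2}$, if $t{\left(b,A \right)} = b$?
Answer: $1$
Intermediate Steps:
$\left(t{\left(8,3 - -2 \right)} - 9\right)^{2} = \left(8 - 9\right)^{2} = \left(-1\right)^{2} = 1$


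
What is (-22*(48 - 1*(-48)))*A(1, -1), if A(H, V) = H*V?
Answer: 2112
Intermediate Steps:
(-22*(48 - 1*(-48)))*A(1, -1) = (-22*(48 - 1*(-48)))*(1*(-1)) = -22*(48 + 48)*(-1) = -22*96*(-1) = -2112*(-1) = 2112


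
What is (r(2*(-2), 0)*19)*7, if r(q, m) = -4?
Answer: -532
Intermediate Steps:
(r(2*(-2), 0)*19)*7 = -4*19*7 = -76*7 = -532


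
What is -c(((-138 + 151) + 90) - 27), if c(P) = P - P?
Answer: 0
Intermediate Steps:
c(P) = 0
-c(((-138 + 151) + 90) - 27) = -1*0 = 0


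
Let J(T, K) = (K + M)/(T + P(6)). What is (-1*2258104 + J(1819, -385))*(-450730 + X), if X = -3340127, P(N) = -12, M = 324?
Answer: 15468190115958573/1807 ≈ 8.5601e+12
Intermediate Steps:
J(T, K) = (324 + K)/(-12 + T) (J(T, K) = (K + 324)/(T - 12) = (324 + K)/(-12 + T))
(-1*2258104 + J(1819, -385))*(-450730 + X) = (-1*2258104 + (324 - 385)/(-12 + 1819))*(-450730 - 3340127) = (-2258104 - 61/1807)*(-3790857) = -4080393989/1807*(-3790857) = 15468190115958573/1807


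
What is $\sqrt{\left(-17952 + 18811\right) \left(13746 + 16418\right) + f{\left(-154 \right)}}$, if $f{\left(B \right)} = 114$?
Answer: $\sqrt{25910990} \approx 5090.3$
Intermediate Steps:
$\sqrt{\left(-17952 + 18811\right) \left(13746 + 16418\right) + f{\left(-154 \right)}} = \sqrt{\left(-17952 + 18811\right) \left(13746 + 16418\right) + 114} = \sqrt{859 \cdot 30164 + 114} = \sqrt{25910876 + 114} = \sqrt{25910990}$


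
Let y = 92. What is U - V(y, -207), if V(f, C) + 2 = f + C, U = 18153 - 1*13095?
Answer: 5175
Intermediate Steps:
U = 5058 (U = 18153 - 13095 = 5058)
V(f, C) = -2 + C + f (V(f, C) = -2 + (f + C) = -2 + (C + f) = -2 + C + f)
U - V(y, -207) = 5058 - (-2 - 207 + 92) = 5058 - 1*(-117) = 5058 + 117 = 5175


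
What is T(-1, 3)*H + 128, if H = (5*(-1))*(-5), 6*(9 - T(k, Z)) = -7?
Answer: 2293/6 ≈ 382.17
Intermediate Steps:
T(k, Z) = 61/6 (T(k, Z) = 9 - ⅙*(-7) = 9 + 7/6 = 61/6)
H = 25 (H = -5*(-5) = 25)
T(-1, 3)*H + 128 = (61/6)*25 + 128 = 1525/6 + 128 = 2293/6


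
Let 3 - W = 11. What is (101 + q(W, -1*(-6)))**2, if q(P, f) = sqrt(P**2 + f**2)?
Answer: 12321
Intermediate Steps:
W = -8 (W = 3 - 1*11 = 3 - 11 = -8)
(101 + q(W, -1*(-6)))**2 = (101 + sqrt((-8)**2 + (-1*(-6))**2))**2 = (101 + sqrt(64 + 6**2))**2 = (101 + sqrt(64 + 36))**2 = (101 + sqrt(100))**2 = (101 + 10)**2 = 111**2 = 12321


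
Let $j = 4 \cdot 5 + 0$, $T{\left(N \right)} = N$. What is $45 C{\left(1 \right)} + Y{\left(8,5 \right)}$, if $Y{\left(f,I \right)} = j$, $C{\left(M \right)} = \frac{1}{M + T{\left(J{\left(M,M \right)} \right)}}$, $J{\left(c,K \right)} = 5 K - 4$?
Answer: $\frac{85}{2} \approx 42.5$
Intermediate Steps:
$J{\left(c,K \right)} = -4 + 5 K$
$C{\left(M \right)} = \frac{1}{-4 + 6 M}$ ($C{\left(M \right)} = \frac{1}{M + \left(-4 + 5 M\right)} = \frac{1}{-4 + 6 M}$)
$j = 20$ ($j = 20 + 0 = 20$)
$Y{\left(f,I \right)} = 20$
$45 C{\left(1 \right)} + Y{\left(8,5 \right)} = 45 \frac{1}{2 \left(-2 + 3 \cdot 1\right)} + 20 = 45 \frac{1}{2 \left(-2 + 3\right)} + 20 = 45 \frac{1}{2 \cdot 1} + 20 = 45 \cdot \frac{1}{2} \cdot 1 + 20 = 45 \cdot \frac{1}{2} + 20 = \frac{45}{2} + 20 = \frac{85}{2}$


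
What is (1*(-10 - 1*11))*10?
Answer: -210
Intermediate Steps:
(1*(-10 - 1*11))*10 = (1*(-10 - 11))*10 = (1*(-21))*10 = -21*10 = -210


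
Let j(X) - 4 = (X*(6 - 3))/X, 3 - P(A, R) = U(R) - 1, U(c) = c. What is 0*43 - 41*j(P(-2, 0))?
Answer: -287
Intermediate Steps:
P(A, R) = 4 - R (P(A, R) = 3 - (R - 1) = 3 - (-1 + R) = 3 + (1 - R) = 4 - R)
j(X) = 7 (j(X) = 4 + (X*(6 - 3))/X = 4 + (X*3)/X = 4 + (3*X)/X = 4 + 3 = 7)
0*43 - 41*j(P(-2, 0)) = 0*43 - 41*7 = 0 - 287 = -287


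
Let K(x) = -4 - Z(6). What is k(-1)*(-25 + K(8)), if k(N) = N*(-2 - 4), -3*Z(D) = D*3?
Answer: -138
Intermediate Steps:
Z(D) = -D (Z(D) = -D*3/3 = -D)
K(x) = 2 (K(x) = -4 - (-1)*6 = -4 - 1*(-6) = -4 + 6 = 2)
k(N) = -6*N (k(N) = N*(-6) = -6*N)
k(-1)*(-25 + K(8)) = (-6*(-1))*(-25 + 2) = 6*(-23) = -138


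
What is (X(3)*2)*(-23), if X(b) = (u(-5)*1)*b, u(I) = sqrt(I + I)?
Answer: -138*I*sqrt(10) ≈ -436.39*I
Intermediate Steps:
u(I) = sqrt(2)*sqrt(I) (u(I) = sqrt(2*I) = sqrt(2)*sqrt(I))
X(b) = I*b*sqrt(10) (X(b) = ((sqrt(2)*sqrt(-5))*1)*b = ((sqrt(2)*(I*sqrt(5)))*1)*b = ((I*sqrt(10))*1)*b = (I*sqrt(10))*b = I*b*sqrt(10))
(X(3)*2)*(-23) = ((I*3*sqrt(10))*2)*(-23) = ((3*I*sqrt(10))*2)*(-23) = (6*I*sqrt(10))*(-23) = -138*I*sqrt(10)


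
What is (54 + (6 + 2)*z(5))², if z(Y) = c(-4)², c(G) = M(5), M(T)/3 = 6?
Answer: 7001316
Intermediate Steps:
M(T) = 18 (M(T) = 3*6 = 18)
c(G) = 18
z(Y) = 324 (z(Y) = 18² = 324)
(54 + (6 + 2)*z(5))² = (54 + (6 + 2)*324)² = (54 + 8*324)² = (54 + 2592)² = 2646² = 7001316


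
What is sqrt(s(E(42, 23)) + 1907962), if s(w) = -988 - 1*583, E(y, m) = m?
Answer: sqrt(1906391) ≈ 1380.7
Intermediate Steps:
s(w) = -1571 (s(w) = -988 - 583 = -1571)
sqrt(s(E(42, 23)) + 1907962) = sqrt(-1571 + 1907962) = sqrt(1906391)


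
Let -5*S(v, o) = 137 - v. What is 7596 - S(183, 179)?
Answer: 37934/5 ≈ 7586.8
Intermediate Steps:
S(v, o) = -137/5 + v/5 (S(v, o) = -(137 - v)/5 = -137/5 + v/5)
7596 - S(183, 179) = 7596 - (-137/5 + (⅕)*183) = 7596 - (-137/5 + 183/5) = 7596 - 1*46/5 = 7596 - 46/5 = 37934/5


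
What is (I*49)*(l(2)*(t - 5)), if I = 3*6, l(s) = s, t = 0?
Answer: -8820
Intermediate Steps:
I = 18
(I*49)*(l(2)*(t - 5)) = (18*49)*(2*(0 - 5)) = 882*(2*(-5)) = 882*(-10) = -8820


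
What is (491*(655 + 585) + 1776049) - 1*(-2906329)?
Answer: 5291218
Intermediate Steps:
(491*(655 + 585) + 1776049) - 1*(-2906329) = (491*1240 + 1776049) + 2906329 = (608840 + 1776049) + 2906329 = 2384889 + 2906329 = 5291218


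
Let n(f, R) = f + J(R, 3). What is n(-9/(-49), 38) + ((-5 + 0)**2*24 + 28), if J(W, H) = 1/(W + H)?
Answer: 1262070/2009 ≈ 628.21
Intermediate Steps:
J(W, H) = 1/(H + W)
n(f, R) = f + 1/(3 + R)
n(-9/(-49), 38) + ((-5 + 0)**2*24 + 28) = (1 + (-9/(-49))*(3 + 38))/(3 + 38) + ((-5 + 0)**2*24 + 28) = (1 - 9*(-1/49)*41)/41 + ((-5)**2*24 + 28) = (1 + (9/49)*41)/41 + (25*24 + 28) = (1 + 369/49)/41 + (600 + 28) = (1/41)*(418/49) + 628 = 418/2009 + 628 = 1262070/2009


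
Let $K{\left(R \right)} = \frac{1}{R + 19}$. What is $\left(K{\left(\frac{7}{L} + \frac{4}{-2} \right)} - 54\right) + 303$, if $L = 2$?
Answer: $\frac{10211}{41} \approx 249.05$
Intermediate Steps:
$K{\left(R \right)} = \frac{1}{19 + R}$
$\left(K{\left(\frac{7}{L} + \frac{4}{-2} \right)} - 54\right) + 303 = \left(\frac{1}{19 + \left(\frac{7}{2} + \frac{4}{-2}\right)} - 54\right) + 303 = \left(\frac{1}{19 + \left(7 \cdot \frac{1}{2} + 4 \left(- \frac{1}{2}\right)\right)} - 54\right) + 303 = \left(\frac{1}{19 + \left(\frac{7}{2} - 2\right)} - 54\right) + 303 = \left(\frac{1}{19 + \frac{3}{2}} - 54\right) + 303 = \left(\frac{1}{\frac{41}{2}} - 54\right) + 303 = \left(\frac{2}{41} - 54\right) + 303 = - \frac{2212}{41} + 303 = \frac{10211}{41}$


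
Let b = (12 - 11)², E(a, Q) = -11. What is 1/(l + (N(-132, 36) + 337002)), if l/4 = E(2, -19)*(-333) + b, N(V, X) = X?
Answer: 1/351694 ≈ 2.8434e-6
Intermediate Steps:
b = 1 (b = 1² = 1)
l = 14656 (l = 4*(-11*(-333) + 1) = 4*(3663 + 1) = 4*3664 = 14656)
1/(l + (N(-132, 36) + 337002)) = 1/(14656 + (36 + 337002)) = 1/(14656 + 337038) = 1/351694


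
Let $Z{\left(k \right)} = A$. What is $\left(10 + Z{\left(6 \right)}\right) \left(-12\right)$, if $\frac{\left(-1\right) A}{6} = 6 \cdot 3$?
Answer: $1176$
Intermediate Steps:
$A = -108$ ($A = - 6 \cdot 6 \cdot 3 = \left(-6\right) 18 = -108$)
$Z{\left(k \right)} = -108$
$\left(10 + Z{\left(6 \right)}\right) \left(-12\right) = \left(10 - 108\right) \left(-12\right) = \left(-98\right) \left(-12\right) = 1176$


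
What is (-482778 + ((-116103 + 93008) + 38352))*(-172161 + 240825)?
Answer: -32101861944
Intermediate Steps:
(-482778 + ((-116103 + 93008) + 38352))*(-172161 + 240825) = (-482778 + (-23095 + 38352))*68664 = (-482778 + 15257)*68664 = -467521*68664 = -32101861944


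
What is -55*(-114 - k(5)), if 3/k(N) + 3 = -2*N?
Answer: 81345/13 ≈ 6257.3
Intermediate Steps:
k(N) = 3/(-3 - 2*N)
-55*(-114 - k(5)) = -55*(-114 - (-3)/(3 + 2*5)) = -55*(-114 - (-3)/(3 + 10)) = -55*(-114 - (-3)/13) = -55*(-114 - 1*(-3/13)) = -55*(-114 + 3/13) = -55*(-1479/13) = 81345/13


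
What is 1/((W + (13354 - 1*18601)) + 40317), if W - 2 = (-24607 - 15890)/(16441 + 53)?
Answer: 5498/192812357 ≈ 2.8515e-5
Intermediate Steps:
W = -2503/5498 (W = 2 + (-24607 - 15890)/(16441 + 53) = 2 - 40497/16494 = 2 - 40497*1/16494 = 2 - 13499/5498 = -2503/5498 ≈ -0.45526)
1/((W + (13354 - 1*18601)) + 40317) = 1/((-2503/5498 + (13354 - 1*18601)) + 40317) = 1/((-2503/5498 + (13354 - 18601)) + 40317) = 1/((-2503/5498 - 5247) + 40317) = 1/(-28850509/5498 + 40317) = 1/(192812357/5498) = 5498/192812357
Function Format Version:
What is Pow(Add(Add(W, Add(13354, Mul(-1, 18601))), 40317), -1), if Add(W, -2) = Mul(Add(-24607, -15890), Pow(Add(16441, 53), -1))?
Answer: Rational(5498, 192812357) ≈ 2.8515e-5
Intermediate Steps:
W = Rational(-2503, 5498) (W = Add(2, Mul(Add(-24607, -15890), Pow(Add(16441, 53), -1))) = Add(2, Mul(-40497, Pow(16494, -1))) = Add(2, Mul(-40497, Rational(1, 16494))) = Add(2, Rational(-13499, 5498)) = Rational(-2503, 5498) ≈ -0.45526)
Pow(Add(Add(W, Add(13354, Mul(-1, 18601))), 40317), -1) = Pow(Add(Add(Rational(-2503, 5498), Add(13354, Mul(-1, 18601))), 40317), -1) = Pow(Add(Add(Rational(-2503, 5498), Add(13354, -18601)), 40317), -1) = Pow(Add(Add(Rational(-2503, 5498), -5247), 40317), -1) = Pow(Add(Rational(-28850509, 5498), 40317), -1) = Pow(Rational(192812357, 5498), -1) = Rational(5498, 192812357)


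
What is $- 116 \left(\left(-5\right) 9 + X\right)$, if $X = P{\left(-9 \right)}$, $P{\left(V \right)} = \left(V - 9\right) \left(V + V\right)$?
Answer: $-32364$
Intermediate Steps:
$P{\left(V \right)} = 2 V \left(-9 + V\right)$ ($P{\left(V \right)} = \left(-9 + V\right) 2 V = 2 V \left(-9 + V\right)$)
$X = 324$ ($X = 2 \left(-9\right) \left(-9 - 9\right) = 2 \left(-9\right) \left(-18\right) = 324$)
$- 116 \left(\left(-5\right) 9 + X\right) = - 116 \left(\left(-5\right) 9 + 324\right) = - 116 \left(-45 + 324\right) = \left(-116\right) 279 = -32364$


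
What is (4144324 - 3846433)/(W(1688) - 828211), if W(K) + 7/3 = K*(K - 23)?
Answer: 893673/5946920 ≈ 0.15027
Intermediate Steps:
W(K) = -7/3 + K*(-23 + K) (W(K) = -7/3 + K*(K - 23) = -7/3 + K*(-23 + K))
(4144324 - 3846433)/(W(1688) - 828211) = (4144324 - 3846433)/((-7/3 + 1688**2 - 23*1688) - 828211) = 297891/((-7/3 + 2849344 - 38824) - 828211) = 297891/(8431553/3 - 828211) = 297891/(5946920/3) = 297891*(3/5946920) = 893673/5946920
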